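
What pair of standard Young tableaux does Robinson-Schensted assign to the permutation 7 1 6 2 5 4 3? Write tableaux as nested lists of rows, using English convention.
Insert each entry of the permutation into P by Schensted row insertion, recording in Q the position of each new cell.

Insert 7: appended to row 1. P = [[7]], Q = [[1]].
Insert 1: 1 bumps 7 from row 1; 7 starts row 2. P = [[1], [7]], Q = [[1], [2]].
Insert 6: appended to row 1. P = [[1, 6], [7]], Q = [[1, 3], [2]].
Insert 2: 2 bumps 6 from row 1; 6 bumps 7 from row 2; 7 starts row 3. P = [[1, 2], [6], [7]], Q = [[1, 3], [2], [4]].
Insert 5: appended to row 1. P = [[1, 2, 5], [6], [7]], Q = [[1, 3, 5], [2], [4]].
Insert 4: 4 bumps 5 from row 1; 5 bumps 6 from row 2; 6 bumps 7 from row 3; 7 starts row 4. P = [[1, 2, 4], [5], [6], [7]], Q = [[1, 3, 5], [2], [4], [6]].
Insert 3: 3 bumps 4 from row 1; 4 bumps 5 from row 2; 5 bumps 6 from row 3; 6 bumps 7 from row 4; 7 starts row 5. P = [[1, 2, 3], [4], [5], [6], [7]], Q = [[1, 3, 5], [2], [4], [6], [7]].

So P = [[1, 2, 3], [4], [5], [6], [7]], Q = [[1, 3, 5], [2], [4], [6], [7]].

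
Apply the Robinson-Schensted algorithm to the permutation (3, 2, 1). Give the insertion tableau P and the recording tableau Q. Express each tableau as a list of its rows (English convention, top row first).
P = [[1], [2], [3]], Q = [[1], [2], [3]]

Insert each entry of the permutation into P by Schensted row insertion, recording in Q the position of each new cell.

Insert 3: appended to row 1. P = [[3]].
Insert 2: 2 bumps 3 from row 1; 3 starts row 2. P = [[2], [3]].
Insert 1: 1 bumps 2 from row 1; 2 bumps 3 from row 2; 3 starts row 3. P = [[1], [2], [3]].

So P = [[1], [2], [3]], Q = [[1], [2], [3]].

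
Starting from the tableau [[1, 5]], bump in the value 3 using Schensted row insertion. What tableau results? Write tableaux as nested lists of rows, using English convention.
In row 1, 3 replaces 5 (the leftmost entry greater than 3); 5 is bumped to row 2. 5 starts a new row 2. The new tableau is [[1, 3], [5]].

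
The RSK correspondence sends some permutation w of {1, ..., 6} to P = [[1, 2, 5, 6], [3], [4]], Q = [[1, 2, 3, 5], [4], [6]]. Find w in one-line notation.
Reverse the RSK construction: for i from n down to 1, find the cell of Q containing i, remove the entry at that cell from P, and reverse-bump it up through P; the value ejected from row 1 is w(i).

Step i=6: Q has 6 at row 3, column 1; remove 4 from row 3 of P and reverse-bump: 4 enters row 2 and ejects 3; 3 enters row 1 and ejects 2. So w(6) = 2. P is now [[1, 3, 5, 6], [4]].
Step i=5: Q has 5 at row 1, column 4; remove that cell from P, ejecting 6. So w(5) = 6. P is now [[1, 3, 5], [4]].
Step i=4: Q has 4 at row 2, column 1; remove 4 from row 2 of P and reverse-bump: 4 enters row 1 and ejects 3. So w(4) = 3. P is now [[1, 4, 5]].
Step i=3: Q has 3 at row 1, column 3; remove that cell from P, ejecting 5. So w(3) = 5. P is now [[1, 4]].
Step i=2: Q has 2 at row 1, column 2; remove that cell from P, ejecting 4. So w(2) = 4. P is now [[1]].
Step i=1: Q has 1 at row 1, column 1; remove that cell from P, ejecting 1. So w(1) = 1. P is now [].

So w = 1 4 5 3 6 2.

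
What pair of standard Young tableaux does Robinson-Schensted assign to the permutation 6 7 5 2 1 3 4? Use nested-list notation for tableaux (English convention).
Insert each entry of the permutation into P by Schensted row insertion, recording in Q the position of each new cell.

After inserting 6: P = [[6]].
After inserting 7: P = [[6, 7]].
After inserting 5: P = [[5, 7], [6]].
After inserting 2: P = [[2, 7], [5], [6]].
After inserting 1: P = [[1, 7], [2], [5], [6]].
After inserting 3: P = [[1, 3], [2, 7], [5], [6]].
After inserting 4: P = [[1, 3, 4], [2, 7], [5], [6]].

So P = [[1, 3, 4], [2, 7], [5], [6]], Q = [[1, 2, 7], [3, 6], [4], [5]].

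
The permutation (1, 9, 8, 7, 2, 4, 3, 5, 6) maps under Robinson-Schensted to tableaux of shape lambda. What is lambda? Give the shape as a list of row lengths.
Row-insert each entry into an empty tableau.

After inserting 1: P = [[1]].
After inserting 9: P = [[1, 9]].
After inserting 8: P = [[1, 8], [9]].
After inserting 7: P = [[1, 7], [8], [9]].
After inserting 2: P = [[1, 2], [7], [8], [9]].
After inserting 4: P = [[1, 2, 4], [7], [8], [9]].
After inserting 3: P = [[1, 2, 3], [4], [7], [8], [9]].
After inserting 5: P = [[1, 2, 3, 5], [4], [7], [8], [9]].
After inserting 6: P = [[1, 2, 3, 5, 6], [4], [7], [8], [9]].

The final insertion tableau P = [[1, 2, 3, 5, 6], [4], [7], [8], [9]] has shape [5, 1, 1, 1, 1].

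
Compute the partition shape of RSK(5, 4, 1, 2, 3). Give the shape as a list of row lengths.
[3, 1, 1]

Row-insert each entry into an empty tableau.

After inserting 5: P = [[5]].
After inserting 4: P = [[4], [5]].
After inserting 1: P = [[1], [4], [5]].
After inserting 2: P = [[1, 2], [4], [5]].
After inserting 3: P = [[1, 2, 3], [4], [5]].

The final insertion tableau P = [[1, 2, 3], [4], [5]] has shape [3, 1, 1].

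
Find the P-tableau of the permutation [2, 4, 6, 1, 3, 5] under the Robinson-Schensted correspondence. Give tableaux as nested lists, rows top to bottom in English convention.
P = [[1, 3, 5], [2, 4, 6]]

Insert 2: appended to row 1. P = [[2]].
Insert 4: appended to row 1. P = [[2, 4]].
Insert 6: appended to row 1. P = [[2, 4, 6]].
Insert 1: 1 bumps 2 from row 1; 2 starts row 2. P = [[1, 4, 6], [2]].
Insert 3: 3 bumps 4 from row 1; 4 appends to row 2. P = [[1, 3, 6], [2, 4]].
Insert 5: 5 bumps 6 from row 1; 6 appends to row 2. P = [[1, 3, 5], [2, 4, 6]].

So P = [[1, 3, 5], [2, 4, 6]].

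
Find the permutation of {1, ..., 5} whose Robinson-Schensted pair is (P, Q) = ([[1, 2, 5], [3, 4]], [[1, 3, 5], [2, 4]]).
Reverse the RSK construction: for i from n down to 1, find the cell of Q containing i, remove the entry at that cell from P, and reverse-bump it up through P; the value ejected from row 1 is w(i).

Step i=5: Q has 5 at row 1, column 3; remove that cell from P, ejecting 5. So w(5) = 5. P is now [[1, 2], [3, 4]].
Step i=4: Q has 4 at row 2, column 2; remove 4 from row 2 of P and reverse-bump: 4 enters row 1 and ejects 2. So w(4) = 2. P is now [[1, 4], [3]].
Step i=3: Q has 3 at row 1, column 2; remove that cell from P, ejecting 4. So w(3) = 4. P is now [[1], [3]].
Step i=2: Q has 2 at row 2, column 1; remove 3 from row 2 of P and reverse-bump: 3 enters row 1 and ejects 1. So w(2) = 1. P is now [[3]].
Step i=1: Q has 1 at row 1, column 1; remove that cell from P, ejecting 3. So w(1) = 3. P is now [].

So w = 3 1 4 2 5.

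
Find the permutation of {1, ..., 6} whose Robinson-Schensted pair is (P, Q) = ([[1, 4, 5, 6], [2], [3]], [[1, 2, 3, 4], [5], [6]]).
Reverse the RSK construction: for i from n down to 1, find the cell of Q containing i, remove the entry at that cell from P, and reverse-bump it up through P; the value ejected from row 1 is w(i).

Step i=6: Q has 6 at row 3, column 1; remove 3 from row 3 of P and reverse-bump: 3 enters row 2 and ejects 2; 2 enters row 1 and ejects 1. So w(6) = 1. P is now [[2, 4, 5, 6], [3]].
Step i=5: Q has 5 at row 2, column 1; remove 3 from row 2 of P and reverse-bump: 3 enters row 1 and ejects 2. So w(5) = 2. P is now [[3, 4, 5, 6]].
Step i=4: Q has 4 at row 1, column 4; remove that cell from P, ejecting 6. So w(4) = 6. P is now [[3, 4, 5]].
Step i=3: Q has 3 at row 1, column 3; remove that cell from P, ejecting 5. So w(3) = 5. P is now [[3, 4]].
Step i=2: Q has 2 at row 1, column 2; remove that cell from P, ejecting 4. So w(2) = 4. P is now [[3]].
Step i=1: Q has 1 at row 1, column 1; remove that cell from P, ejecting 3. So w(1) = 3. P is now [].

So w = 3 4 5 6 2 1.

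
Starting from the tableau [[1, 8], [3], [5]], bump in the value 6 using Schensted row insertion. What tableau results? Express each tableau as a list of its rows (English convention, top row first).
In row 1, 6 replaces 8 (the leftmost entry greater than 6); 8 is bumped to row 2. 8 is appended to row 2. The new tableau is [[1, 6], [3, 8], [5]].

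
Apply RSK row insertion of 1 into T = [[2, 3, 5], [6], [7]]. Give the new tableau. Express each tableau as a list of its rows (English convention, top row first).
[[1, 3, 5], [2], [6], [7]]

In row 1, 1 replaces 2 (the leftmost entry greater than 1); 2 is bumped to row 2. In row 2, 2 replaces 6 (the leftmost entry greater than 2); 6 is bumped to row 3. In row 3, 6 replaces 7 (the leftmost entry greater than 6); 7 is bumped to row 4. 7 starts a new row 4. The new tableau is [[1, 3, 5], [2], [6], [7]].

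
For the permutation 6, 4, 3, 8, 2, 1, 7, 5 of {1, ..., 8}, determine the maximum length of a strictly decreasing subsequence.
5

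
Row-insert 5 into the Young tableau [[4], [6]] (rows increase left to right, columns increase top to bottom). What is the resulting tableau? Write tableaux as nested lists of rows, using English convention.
[[4, 5], [6]]

5 is larger than every entry of row 1, so it is appended to row 1. The new tableau is [[4, 5], [6]].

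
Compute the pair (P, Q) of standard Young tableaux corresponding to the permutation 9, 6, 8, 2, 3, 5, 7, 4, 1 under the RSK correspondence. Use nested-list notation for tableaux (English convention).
Insert each entry of the permutation into P by Schensted row insertion, recording in Q the position of each new cell.

After inserting 9: P = [[9]].
After inserting 6: P = [[6], [9]].
After inserting 8: P = [[6, 8], [9]].
After inserting 2: P = [[2, 8], [6], [9]].
After inserting 3: P = [[2, 3], [6, 8], [9]].
After inserting 5: P = [[2, 3, 5], [6, 8], [9]].
After inserting 7: P = [[2, 3, 5, 7], [6, 8], [9]].
After inserting 4: P = [[2, 3, 4, 7], [5, 8], [6], [9]].
After inserting 1: P = [[1, 3, 4, 7], [2, 8], [5], [6], [9]].

So P = [[1, 3, 4, 7], [2, 8], [5], [6], [9]], Q = [[1, 3, 6, 7], [2, 5], [4], [8], [9]].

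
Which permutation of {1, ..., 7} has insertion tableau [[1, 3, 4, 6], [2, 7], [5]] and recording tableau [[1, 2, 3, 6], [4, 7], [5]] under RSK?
2 3 5 4 1 7 6

Reverse RSK: for i = n, n-1, ..., 1, locate i in Q, remove the corresponding corner cell from P, and reverse-bump its entry up through P; the value ejected from row 1 is w(i).

So w = 2 3 5 4 1 7 6.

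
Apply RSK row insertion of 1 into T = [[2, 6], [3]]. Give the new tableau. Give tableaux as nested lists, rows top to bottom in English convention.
[[1, 6], [2], [3]]

In row 1, 1 replaces 2 (the leftmost entry greater than 1); 2 is bumped to row 2. In row 2, 2 replaces 3 (the leftmost entry greater than 2); 3 is bumped to row 3. 3 starts a new row 3. The new tableau is [[1, 6], [2], [3]].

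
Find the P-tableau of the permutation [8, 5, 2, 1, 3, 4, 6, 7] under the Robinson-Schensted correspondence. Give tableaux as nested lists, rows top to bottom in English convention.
P = [[1, 3, 4, 6, 7], [2], [5], [8]]

Insert 8: appended to row 1. P = [[8]].
Insert 5: 5 bumps 8 from row 1; 8 starts row 2. P = [[5], [8]].
Insert 2: 2 bumps 5 from row 1; 5 bumps 8 from row 2; 8 starts row 3. P = [[2], [5], [8]].
Insert 1: 1 bumps 2 from row 1; 2 bumps 5 from row 2; 5 bumps 8 from row 3; 8 starts row 4. P = [[1], [2], [5], [8]].
Insert 3: appended to row 1. P = [[1, 3], [2], [5], [8]].
Insert 4: appended to row 1. P = [[1, 3, 4], [2], [5], [8]].
Insert 6: appended to row 1. P = [[1, 3, 4, 6], [2], [5], [8]].
Insert 7: appended to row 1. P = [[1, 3, 4, 6, 7], [2], [5], [8]].

So P = [[1, 3, 4, 6, 7], [2], [5], [8]].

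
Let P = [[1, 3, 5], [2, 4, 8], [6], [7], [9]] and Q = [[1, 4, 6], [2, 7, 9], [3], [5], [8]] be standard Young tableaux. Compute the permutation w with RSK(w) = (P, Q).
Reverse the RSK construction: for i from n down to 1, find the cell of Q containing i, remove the entry at that cell from P, and reverse-bump it up through P; the value ejected from row 1 is w(i).

Step i=9: Q has 9 at row 2, column 3; remove 8 from row 2 of P and reverse-bump: 8 enters row 1 and ejects 5. So w(9) = 5. P is now [[1, 3, 8], [2, 4], [6], [7], [9]].
Step i=8: Q has 8 at row 5, column 1; remove 9 from row 5 of P and reverse-bump: 9 enters row 4 and ejects 7; 7 enters row 3 and ejects 6; 6 enters row 2 and ejects 4; 4 enters row 1 and ejects 3. So w(8) = 3. P is now [[1, 4, 8], [2, 6], [7], [9]].
Step i=7: Q has 7 at row 2, column 2; remove 6 from row 2 of P and reverse-bump: 6 enters row 1 and ejects 4. So w(7) = 4. P is now [[1, 6, 8], [2], [7], [9]].
Step i=6: Q has 6 at row 1, column 3; remove that cell from P, ejecting 8. So w(6) = 8. P is now [[1, 6], [2], [7], [9]].
Step i=5: Q has 5 at row 4, column 1; remove 9 from row 4 of P and reverse-bump: 9 enters row 3 and ejects 7; 7 enters row 2 and ejects 2; 2 enters row 1 and ejects 1. So w(5) = 1. P is now [[2, 6], [7], [9]].
Step i=4: Q has 4 at row 1, column 2; remove that cell from P, ejecting 6. So w(4) = 6. P is now [[2], [7], [9]].
Step i=3: Q has 3 at row 3, column 1; remove 9 from row 3 of P and reverse-bump: 9 enters row 2 and ejects 7; 7 enters row 1 and ejects 2. So w(3) = 2. P is now [[7], [9]].
Step i=2: Q has 2 at row 2, column 1; remove 9 from row 2 of P and reverse-bump: 9 enters row 1 and ejects 7. So w(2) = 7. P is now [[9]].
Step i=1: Q has 1 at row 1, column 1; remove that cell from P, ejecting 9. So w(1) = 9. P is now [].

So w = 9 7 2 6 1 8 4 3 5.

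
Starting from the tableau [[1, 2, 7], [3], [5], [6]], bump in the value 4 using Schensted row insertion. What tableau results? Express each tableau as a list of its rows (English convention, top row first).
In row 1, 4 replaces 7 (the leftmost entry greater than 4); 7 is bumped to row 2. 7 is appended to row 2. The new tableau is [[1, 2, 4], [3, 7], [5], [6]].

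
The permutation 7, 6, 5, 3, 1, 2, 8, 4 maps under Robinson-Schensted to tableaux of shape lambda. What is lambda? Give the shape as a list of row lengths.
[3, 2, 1, 1, 1]

Row-insert each entry into an empty tableau.

After inserting 7: P = [[7]].
After inserting 6: P = [[6], [7]].
After inserting 5: P = [[5], [6], [7]].
After inserting 3: P = [[3], [5], [6], [7]].
After inserting 1: P = [[1], [3], [5], [6], [7]].
After inserting 2: P = [[1, 2], [3], [5], [6], [7]].
After inserting 8: P = [[1, 2, 8], [3], [5], [6], [7]].
After inserting 4: P = [[1, 2, 4], [3, 8], [5], [6], [7]].

The final insertion tableau P = [[1, 2, 4], [3, 8], [5], [6], [7]] has shape [3, 2, 1, 1, 1].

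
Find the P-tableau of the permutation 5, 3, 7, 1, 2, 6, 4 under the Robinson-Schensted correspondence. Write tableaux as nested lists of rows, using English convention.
Insert 5: appended to row 1. P = [[5]].
Insert 3: 3 bumps 5 from row 1; 5 starts row 2. P = [[3], [5]].
Insert 7: appended to row 1. P = [[3, 7], [5]].
Insert 1: 1 bumps 3 from row 1; 3 bumps 5 from row 2; 5 starts row 3. P = [[1, 7], [3], [5]].
Insert 2: 2 bumps 7 from row 1; 7 appends to row 2. P = [[1, 2], [3, 7], [5]].
Insert 6: appended to row 1. P = [[1, 2, 6], [3, 7], [5]].
Insert 4: 4 bumps 6 from row 1; 6 bumps 7 from row 2; 7 appends to row 3. P = [[1, 2, 4], [3, 6], [5, 7]].

So P = [[1, 2, 4], [3, 6], [5, 7]].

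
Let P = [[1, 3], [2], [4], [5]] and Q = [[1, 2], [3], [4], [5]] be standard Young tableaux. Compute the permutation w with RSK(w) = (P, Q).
2 5 4 3 1

Reverse RSK: for i = n, n-1, ..., 1, locate i in Q, remove the corresponding corner cell from P, and reverse-bump its entry up through P; the value ejected from row 1 is w(i).

So w = 2 5 4 3 1.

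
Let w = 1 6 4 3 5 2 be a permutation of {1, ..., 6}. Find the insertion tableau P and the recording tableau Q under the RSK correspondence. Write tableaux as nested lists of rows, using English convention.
P = [[1, 2, 5], [3], [4], [6]], Q = [[1, 2, 5], [3], [4], [6]]

Insert each entry of the permutation into P by Schensted row insertion, recording in Q the position of each new cell.

Insert 1: appended to row 1. P = [[1]].
Insert 6: appended to row 1. P = [[1, 6]].
Insert 4: 4 bumps 6 from row 1; 6 starts row 2. P = [[1, 4], [6]].
Insert 3: 3 bumps 4 from row 1; 4 bumps 6 from row 2; 6 starts row 3. P = [[1, 3], [4], [6]].
Insert 5: appended to row 1. P = [[1, 3, 5], [4], [6]].
Insert 2: 2 bumps 3 from row 1; 3 bumps 4 from row 2; 4 bumps 6 from row 3; 6 starts row 4. P = [[1, 2, 5], [3], [4], [6]].

So P = [[1, 2, 5], [3], [4], [6]], Q = [[1, 2, 5], [3], [4], [6]].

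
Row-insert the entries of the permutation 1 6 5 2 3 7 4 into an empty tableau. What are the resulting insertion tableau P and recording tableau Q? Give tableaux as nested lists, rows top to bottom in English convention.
P = [[1, 2, 3, 4], [5, 7], [6]], Q = [[1, 2, 5, 6], [3, 7], [4]]

Insert each entry of the permutation into P by Schensted row insertion, recording in Q the position of each new cell.

Insert 1: appended to row 1. P = [[1]].
Insert 6: appended to row 1. P = [[1, 6]].
Insert 5: 5 bumps 6 from row 1; 6 starts row 2. P = [[1, 5], [6]].
Insert 2: 2 bumps 5 from row 1; 5 bumps 6 from row 2; 6 starts row 3. P = [[1, 2], [5], [6]].
Insert 3: appended to row 1. P = [[1, 2, 3], [5], [6]].
Insert 7: appended to row 1. P = [[1, 2, 3, 7], [5], [6]].
Insert 4: 4 bumps 7 from row 1; 7 appends to row 2. P = [[1, 2, 3, 4], [5, 7], [6]].

So P = [[1, 2, 3, 4], [5, 7], [6]], Q = [[1, 2, 5, 6], [3, 7], [4]].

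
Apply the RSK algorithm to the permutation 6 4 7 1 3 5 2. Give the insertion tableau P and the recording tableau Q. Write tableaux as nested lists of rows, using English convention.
P = [[1, 2, 5], [3, 7], [4], [6]], Q = [[1, 3, 6], [2, 5], [4], [7]]

Insert each entry of the permutation into P by Schensted row insertion, recording in Q the position of each new cell.

Insert 6: appended to row 1. P = [[6]].
Insert 4: 4 bumps 6 from row 1; 6 starts row 2. P = [[4], [6]].
Insert 7: appended to row 1. P = [[4, 7], [6]].
Insert 1: 1 bumps 4 from row 1; 4 bumps 6 from row 2; 6 starts row 3. P = [[1, 7], [4], [6]].
Insert 3: 3 bumps 7 from row 1; 7 appends to row 2. P = [[1, 3], [4, 7], [6]].
Insert 5: appended to row 1. P = [[1, 3, 5], [4, 7], [6]].
Insert 2: 2 bumps 3 from row 1; 3 bumps 4 from row 2; 4 bumps 6 from row 3; 6 starts row 4. P = [[1, 2, 5], [3, 7], [4], [6]].

So P = [[1, 2, 5], [3, 7], [4], [6]], Q = [[1, 3, 6], [2, 5], [4], [7]].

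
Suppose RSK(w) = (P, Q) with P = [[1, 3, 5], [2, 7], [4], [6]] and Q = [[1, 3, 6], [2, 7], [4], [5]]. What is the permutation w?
6 2 4 3 1 7 5

Reverse RSK: for i = n, n-1, ..., 1, locate i in Q, remove the corresponding corner cell from P, and reverse-bump its entry up through P; the value ejected from row 1 is w(i).

So w = 6 2 4 3 1 7 5.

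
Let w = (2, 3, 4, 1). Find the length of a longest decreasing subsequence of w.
2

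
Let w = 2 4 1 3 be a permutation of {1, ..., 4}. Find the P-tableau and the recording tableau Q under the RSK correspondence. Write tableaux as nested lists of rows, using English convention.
P = [[1, 3], [2, 4]], Q = [[1, 2], [3, 4]]

Insert each entry of the permutation into P by Schensted row insertion, recording in Q the position of each new cell.

After inserting 2: P = [[2]].
After inserting 4: P = [[2, 4]].
After inserting 1: P = [[1, 4], [2]].
After inserting 3: P = [[1, 3], [2, 4]].

So P = [[1, 3], [2, 4]], Q = [[1, 2], [3, 4]].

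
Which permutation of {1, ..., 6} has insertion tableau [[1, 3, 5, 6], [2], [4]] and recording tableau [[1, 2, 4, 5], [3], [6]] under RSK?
2 4 3 5 6 1

Reverse the RSK construction: for i from n down to 1, find the cell of Q containing i, remove the entry at that cell from P, and reverse-bump it up through P; the value ejected from row 1 is w(i).

Step i=6: Q has 6 at row 3, column 1; remove 4 from row 3 of P and reverse-bump: 4 enters row 2 and ejects 2; 2 enters row 1 and ejects 1. So w(6) = 1. P is now [[2, 3, 5, 6], [4]].
Step i=5: Q has 5 at row 1, column 4; remove that cell from P, ejecting 6. So w(5) = 6. P is now [[2, 3, 5], [4]].
Step i=4: Q has 4 at row 1, column 3; remove that cell from P, ejecting 5. So w(4) = 5. P is now [[2, 3], [4]].
Step i=3: Q has 3 at row 2, column 1; remove 4 from row 2 of P and reverse-bump: 4 enters row 1 and ejects 3. So w(3) = 3. P is now [[2, 4]].
Step i=2: Q has 2 at row 1, column 2; remove that cell from P, ejecting 4. So w(2) = 4. P is now [[2]].
Step i=1: Q has 1 at row 1, column 1; remove that cell from P, ejecting 2. So w(1) = 2. P is now [].

So w = 2 4 3 5 6 1.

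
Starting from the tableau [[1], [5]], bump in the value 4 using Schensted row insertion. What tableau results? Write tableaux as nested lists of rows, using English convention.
[[1, 4], [5]]

4 is larger than every entry of row 1, so it is appended to row 1. The new tableau is [[1, 4], [5]].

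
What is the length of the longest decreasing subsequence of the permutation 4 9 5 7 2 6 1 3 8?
4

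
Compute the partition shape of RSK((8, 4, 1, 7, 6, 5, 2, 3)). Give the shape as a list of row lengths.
[3, 2, 1, 1, 1]

Row-insert each entry into an empty tableau.

After inserting 8: P = [[8]].
After inserting 4: P = [[4], [8]].
After inserting 1: P = [[1], [4], [8]].
After inserting 7: P = [[1, 7], [4], [8]].
After inserting 6: P = [[1, 6], [4, 7], [8]].
After inserting 5: P = [[1, 5], [4, 6], [7], [8]].
After inserting 2: P = [[1, 2], [4, 5], [6], [7], [8]].
After inserting 3: P = [[1, 2, 3], [4, 5], [6], [7], [8]].

The final insertion tableau P = [[1, 2, 3], [4, 5], [6], [7], [8]] has shape [3, 2, 1, 1, 1].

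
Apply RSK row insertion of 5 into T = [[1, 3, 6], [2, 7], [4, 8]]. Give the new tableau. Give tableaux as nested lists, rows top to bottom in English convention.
[[1, 3, 5], [2, 6], [4, 7], [8]]

In row 1, 5 replaces 6 (the leftmost entry greater than 5); 6 is bumped to row 2. In row 2, 6 replaces 7 (the leftmost entry greater than 6); 7 is bumped to row 3. In row 3, 7 replaces 8 (the leftmost entry greater than 7); 8 is bumped to row 4. 8 starts a new row 4. The new tableau is [[1, 3, 5], [2, 6], [4, 7], [8]].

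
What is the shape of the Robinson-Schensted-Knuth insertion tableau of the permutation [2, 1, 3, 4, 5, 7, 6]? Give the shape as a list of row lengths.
RSK row insertion gives P = [[1, 3, 4, 5, 6], [2, 7]], which has shape [5, 2].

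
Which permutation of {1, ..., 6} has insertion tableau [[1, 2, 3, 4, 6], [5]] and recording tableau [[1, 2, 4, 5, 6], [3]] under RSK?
Reverse the RSK construction: for i from n down to 1, find the cell of Q containing i, remove the entry at that cell from P, and reverse-bump it up through P; the value ejected from row 1 is w(i).

Step i=6: Q has 6 at row 1, column 5; remove that cell from P, ejecting 6. So w(6) = 6. P is now [[1, 2, 3, 4], [5]].
Step i=5: Q has 5 at row 1, column 4; remove that cell from P, ejecting 4. So w(5) = 4. P is now [[1, 2, 3], [5]].
Step i=4: Q has 4 at row 1, column 3; remove that cell from P, ejecting 3. So w(4) = 3. P is now [[1, 2], [5]].
Step i=3: Q has 3 at row 2, column 1; remove 5 from row 2 of P and reverse-bump: 5 enters row 1 and ejects 2. So w(3) = 2. P is now [[1, 5]].
Step i=2: Q has 2 at row 1, column 2; remove that cell from P, ejecting 5. So w(2) = 5. P is now [[1]].
Step i=1: Q has 1 at row 1, column 1; remove that cell from P, ejecting 1. So w(1) = 1. P is now [].

So w = 1 5 2 3 4 6.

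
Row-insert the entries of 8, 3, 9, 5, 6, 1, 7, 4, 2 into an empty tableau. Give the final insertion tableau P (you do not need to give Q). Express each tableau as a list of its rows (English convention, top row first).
P = [[1, 2, 6, 7], [3, 4], [5, 9], [8]]

Insert 8: appended to row 1. P = [[8]].
Insert 3: 3 bumps 8 from row 1; 8 starts row 2. P = [[3], [8]].
Insert 9: appended to row 1. P = [[3, 9], [8]].
Insert 5: 5 bumps 9 from row 1; 9 appends to row 2. P = [[3, 5], [8, 9]].
Insert 6: appended to row 1. P = [[3, 5, 6], [8, 9]].
Insert 1: 1 bumps 3 from row 1; 3 bumps 8 from row 2; 8 starts row 3. P = [[1, 5, 6], [3, 9], [8]].
Insert 7: appended to row 1. P = [[1, 5, 6, 7], [3, 9], [8]].
Insert 4: 4 bumps 5 from row 1; 5 bumps 9 from row 2; 9 appends to row 3. P = [[1, 4, 6, 7], [3, 5], [8, 9]].
Insert 2: 2 bumps 4 from row 1; 4 bumps 5 from row 2; 5 bumps 8 from row 3; 8 starts row 4. P = [[1, 2, 6, 7], [3, 4], [5, 9], [8]].

So P = [[1, 2, 6, 7], [3, 4], [5, 9], [8]].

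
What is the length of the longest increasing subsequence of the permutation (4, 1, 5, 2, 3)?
3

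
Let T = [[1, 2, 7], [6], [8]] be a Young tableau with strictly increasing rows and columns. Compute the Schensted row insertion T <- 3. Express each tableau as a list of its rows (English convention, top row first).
[[1, 2, 3], [6, 7], [8]]

In row 1, 3 replaces 7 (the leftmost entry greater than 3); 7 is bumped to row 2. 7 is appended to row 2. The new tableau is [[1, 2, 3], [6, 7], [8]].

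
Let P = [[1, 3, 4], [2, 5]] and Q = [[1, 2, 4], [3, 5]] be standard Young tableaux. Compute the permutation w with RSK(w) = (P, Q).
2 3 1 5 4

Reverse RSK: for i = n, n-1, ..., 1, locate i in Q, remove the corresponding corner cell from P, and reverse-bump its entry up through P; the value ejected from row 1 is w(i).

So w = 2 3 1 5 4.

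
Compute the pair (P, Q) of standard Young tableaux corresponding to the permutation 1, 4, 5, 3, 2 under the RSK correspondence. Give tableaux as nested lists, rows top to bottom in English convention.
P = [[1, 2, 5], [3], [4]], Q = [[1, 2, 3], [4], [5]]

Insert each entry of the permutation into P by Schensted row insertion, recording in Q the position of each new cell.

Insert 1: appended to row 1. P = [[1]].
Insert 4: appended to row 1. P = [[1, 4]].
Insert 5: appended to row 1. P = [[1, 4, 5]].
Insert 3: 3 bumps 4 from row 1; 4 starts row 2. P = [[1, 3, 5], [4]].
Insert 2: 2 bumps 3 from row 1; 3 bumps 4 from row 2; 4 starts row 3. P = [[1, 2, 5], [3], [4]].

So P = [[1, 2, 5], [3], [4]], Q = [[1, 2, 3], [4], [5]].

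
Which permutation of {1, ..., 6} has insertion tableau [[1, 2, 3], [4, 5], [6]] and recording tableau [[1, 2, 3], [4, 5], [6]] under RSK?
1 4 6 2 5 3

Reverse the RSK construction: for i from n down to 1, find the cell of Q containing i, remove the entry at that cell from P, and reverse-bump it up through P; the value ejected from row 1 is w(i).

Step i=6: Q has 6 at row 3, column 1; remove 6 from row 3 of P and reverse-bump: 6 enters row 2 and ejects 5; 5 enters row 1 and ejects 3. So w(6) = 3. P is now [[1, 2, 5], [4, 6]].
Step i=5: Q has 5 at row 2, column 2; remove 6 from row 2 of P and reverse-bump: 6 enters row 1 and ejects 5. So w(5) = 5. P is now [[1, 2, 6], [4]].
Step i=4: Q has 4 at row 2, column 1; remove 4 from row 2 of P and reverse-bump: 4 enters row 1 and ejects 2. So w(4) = 2. P is now [[1, 4, 6]].
Step i=3: Q has 3 at row 1, column 3; remove that cell from P, ejecting 6. So w(3) = 6. P is now [[1, 4]].
Step i=2: Q has 2 at row 1, column 2; remove that cell from P, ejecting 4. So w(2) = 4. P is now [[1]].
Step i=1: Q has 1 at row 1, column 1; remove that cell from P, ejecting 1. So w(1) = 1. P is now [].

So w = 1 4 6 2 5 3.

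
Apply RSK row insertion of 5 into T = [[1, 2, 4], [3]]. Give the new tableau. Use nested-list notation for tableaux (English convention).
[[1, 2, 4, 5], [3]]

5 is larger than every entry of row 1, so it is appended to row 1. The new tableau is [[1, 2, 4, 5], [3]].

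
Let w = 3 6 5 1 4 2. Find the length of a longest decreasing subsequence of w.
4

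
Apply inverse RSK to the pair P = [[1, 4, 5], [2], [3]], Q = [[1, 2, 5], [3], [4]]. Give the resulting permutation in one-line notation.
Reverse the RSK construction: for i from n down to 1, find the cell of Q containing i, remove the entry at that cell from P, and reverse-bump it up through P; the value ejected from row 1 is w(i).

Step i=5: Q has 5 at row 1, column 3; remove that cell from P, ejecting 5. So w(5) = 5. P is now [[1, 4], [2], [3]].
Step i=4: Q has 4 at row 3, column 1; remove 3 from row 3 of P and reverse-bump: 3 enters row 2 and ejects 2; 2 enters row 1 and ejects 1. So w(4) = 1. P is now [[2, 4], [3]].
Step i=3: Q has 3 at row 2, column 1; remove 3 from row 2 of P and reverse-bump: 3 enters row 1 and ejects 2. So w(3) = 2. P is now [[3, 4]].
Step i=2: Q has 2 at row 1, column 2; remove that cell from P, ejecting 4. So w(2) = 4. P is now [[3]].
Step i=1: Q has 1 at row 1, column 1; remove that cell from P, ejecting 3. So w(1) = 3. P is now [].

So w = 3 4 2 1 5.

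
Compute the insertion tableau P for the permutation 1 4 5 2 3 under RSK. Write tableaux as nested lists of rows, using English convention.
Insert 1: appended to row 1. P = [[1]].
Insert 4: appended to row 1. P = [[1, 4]].
Insert 5: appended to row 1. P = [[1, 4, 5]].
Insert 2: 2 bumps 4 from row 1; 4 starts row 2. P = [[1, 2, 5], [4]].
Insert 3: 3 bumps 5 from row 1; 5 appends to row 2. P = [[1, 2, 3], [4, 5]].

So P = [[1, 2, 3], [4, 5]].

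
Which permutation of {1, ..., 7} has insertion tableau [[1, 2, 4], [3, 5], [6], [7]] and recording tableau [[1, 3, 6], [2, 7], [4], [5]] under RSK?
7 1 6 3 2 5 4

Reverse the RSK construction: for i from n down to 1, find the cell of Q containing i, remove the entry at that cell from P, and reverse-bump it up through P; the value ejected from row 1 is w(i).

Step i=7: Q has 7 at row 2, column 2; remove 5 from row 2 of P and reverse-bump: 5 enters row 1 and ejects 4. So w(7) = 4. P is now [[1, 2, 5], [3], [6], [7]].
Step i=6: Q has 6 at row 1, column 3; remove that cell from P, ejecting 5. So w(6) = 5. P is now [[1, 2], [3], [6], [7]].
Step i=5: Q has 5 at row 4, column 1; remove 7 from row 4 of P and reverse-bump: 7 enters row 3 and ejects 6; 6 enters row 2 and ejects 3; 3 enters row 1 and ejects 2. So w(5) = 2. P is now [[1, 3], [6], [7]].
Step i=4: Q has 4 at row 3, column 1; remove 7 from row 3 of P and reverse-bump: 7 enters row 2 and ejects 6; 6 enters row 1 and ejects 3. So w(4) = 3. P is now [[1, 6], [7]].
Step i=3: Q has 3 at row 1, column 2; remove that cell from P, ejecting 6. So w(3) = 6. P is now [[1], [7]].
Step i=2: Q has 2 at row 2, column 1; remove 7 from row 2 of P and reverse-bump: 7 enters row 1 and ejects 1. So w(2) = 1. P is now [[7]].
Step i=1: Q has 1 at row 1, column 1; remove that cell from P, ejecting 7. So w(1) = 7. P is now [].

So w = 7 1 6 3 2 5 4.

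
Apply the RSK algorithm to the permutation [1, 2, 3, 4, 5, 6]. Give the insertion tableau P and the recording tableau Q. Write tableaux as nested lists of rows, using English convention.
Insert each entry of the permutation into P by Schensted row insertion, recording in Q the position of each new cell.

After inserting 1: P = [[1]].
After inserting 2: P = [[1, 2]].
After inserting 3: P = [[1, 2, 3]].
After inserting 4: P = [[1, 2, 3, 4]].
After inserting 5: P = [[1, 2, 3, 4, 5]].
After inserting 6: P = [[1, 2, 3, 4, 5, 6]].

So P = [[1, 2, 3, 4, 5, 6]], Q = [[1, 2, 3, 4, 5, 6]].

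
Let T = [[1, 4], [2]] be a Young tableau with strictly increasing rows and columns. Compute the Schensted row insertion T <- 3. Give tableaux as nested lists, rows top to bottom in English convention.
[[1, 3], [2, 4]]

In row 1, 3 replaces 4 (the leftmost entry greater than 3); 4 is bumped to row 2. 4 is appended to row 2. The new tableau is [[1, 3], [2, 4]].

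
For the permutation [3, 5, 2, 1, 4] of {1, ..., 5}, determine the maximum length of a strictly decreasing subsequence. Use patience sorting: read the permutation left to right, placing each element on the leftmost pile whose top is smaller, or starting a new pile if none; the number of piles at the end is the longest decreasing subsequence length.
3: new pile. tops = [3]
5: onto pile 1 (replacing 3). tops = [5]
2: new pile. tops = [5, 2]
1: new pile. tops = [5, 2, 1]
4: onto pile 2 (replacing 2). tops = [5, 4, 1]

3 piles, so the longest decreasing subsequence has length 3.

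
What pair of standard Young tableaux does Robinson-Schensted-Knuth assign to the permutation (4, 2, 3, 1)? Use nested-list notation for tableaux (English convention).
Insert each entry of the permutation into P by Schensted row insertion, recording in Q the position of each new cell.

Insert 4: appended to row 1. P = [[4]], Q = [[1]].
Insert 2: 2 bumps 4 from row 1; 4 starts row 2. P = [[2], [4]], Q = [[1], [2]].
Insert 3: appended to row 1. P = [[2, 3], [4]], Q = [[1, 3], [2]].
Insert 1: 1 bumps 2 from row 1; 2 bumps 4 from row 2; 4 starts row 3. P = [[1, 3], [2], [4]], Q = [[1, 3], [2], [4]].

So P = [[1, 3], [2], [4]], Q = [[1, 3], [2], [4]].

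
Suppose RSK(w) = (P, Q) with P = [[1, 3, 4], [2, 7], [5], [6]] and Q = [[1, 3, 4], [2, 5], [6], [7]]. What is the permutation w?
Reverse the RSK construction: for i from n down to 1, find the cell of Q containing i, remove the entry at that cell from P, and reverse-bump it up through P; the value ejected from row 1 is w(i).

Step i=7: Q has 7 at row 4, column 1; remove 6 from row 4 of P and reverse-bump: 6 enters row 3 and ejects 5; 5 enters row 2 and ejects 2; 2 enters row 1 and ejects 1. So w(7) = 1. P is now [[2, 3, 4], [5, 7], [6]].
Step i=6: Q has 6 at row 3, column 1; remove 6 from row 3 of P and reverse-bump: 6 enters row 2 and ejects 5; 5 enters row 1 and ejects 4. So w(6) = 4. P is now [[2, 3, 5], [6, 7]].
Step i=5: Q has 5 at row 2, column 2; remove 7 from row 2 of P and reverse-bump: 7 enters row 1 and ejects 5. So w(5) = 5. P is now [[2, 3, 7], [6]].
Step i=4: Q has 4 at row 1, column 3; remove that cell from P, ejecting 7. So w(4) = 7. P is now [[2, 3], [6]].
Step i=3: Q has 3 at row 1, column 2; remove that cell from P, ejecting 3. So w(3) = 3. P is now [[2], [6]].
Step i=2: Q has 2 at row 2, column 1; remove 6 from row 2 of P and reverse-bump: 6 enters row 1 and ejects 2. So w(2) = 2. P is now [[6]].
Step i=1: Q has 1 at row 1, column 1; remove that cell from P, ejecting 6. So w(1) = 6. P is now [].

So w = 6 2 3 7 5 4 1.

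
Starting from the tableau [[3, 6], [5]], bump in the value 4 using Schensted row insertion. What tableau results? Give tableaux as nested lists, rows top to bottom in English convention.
[[3, 4], [5, 6]]

In row 1, 4 replaces 6 (the leftmost entry greater than 4); 6 is bumped to row 2. 6 is appended to row 2. The new tableau is [[3, 4], [5, 6]].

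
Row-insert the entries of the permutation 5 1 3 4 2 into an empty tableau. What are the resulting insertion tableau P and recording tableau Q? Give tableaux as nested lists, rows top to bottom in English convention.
Insert each entry of the permutation into P by Schensted row insertion, recording in Q the position of each new cell.

After inserting 5: P = [[5]].
After inserting 1: P = [[1], [5]].
After inserting 3: P = [[1, 3], [5]].
After inserting 4: P = [[1, 3, 4], [5]].
After inserting 2: P = [[1, 2, 4], [3], [5]].

So P = [[1, 2, 4], [3], [5]], Q = [[1, 3, 4], [2], [5]].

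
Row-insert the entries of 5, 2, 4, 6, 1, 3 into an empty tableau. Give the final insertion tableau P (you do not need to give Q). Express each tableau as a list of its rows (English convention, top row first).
Insert 5: appended to row 1. P = [[5]].
Insert 2: 2 bumps 5 from row 1; 5 starts row 2. P = [[2], [5]].
Insert 4: appended to row 1. P = [[2, 4], [5]].
Insert 6: appended to row 1. P = [[2, 4, 6], [5]].
Insert 1: 1 bumps 2 from row 1; 2 bumps 5 from row 2; 5 starts row 3. P = [[1, 4, 6], [2], [5]].
Insert 3: 3 bumps 4 from row 1; 4 appends to row 2. P = [[1, 3, 6], [2, 4], [5]].

So P = [[1, 3, 6], [2, 4], [5]].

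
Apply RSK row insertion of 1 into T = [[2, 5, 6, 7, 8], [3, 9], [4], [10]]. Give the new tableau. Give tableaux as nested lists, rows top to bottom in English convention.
[[1, 5, 6, 7, 8], [2, 9], [3], [4], [10]]

In row 1, 1 replaces 2 (the leftmost entry greater than 1); 2 is bumped to row 2. In row 2, 2 replaces 3 (the leftmost entry greater than 2); 3 is bumped to row 3. In row 3, 3 replaces 4 (the leftmost entry greater than 3); 4 is bumped to row 4. In row 4, 4 replaces 10 (the leftmost entry greater than 4); 10 is bumped to row 5. 10 starts a new row 5. The new tableau is [[1, 5, 6, 7, 8], [2, 9], [3], [4], [10]].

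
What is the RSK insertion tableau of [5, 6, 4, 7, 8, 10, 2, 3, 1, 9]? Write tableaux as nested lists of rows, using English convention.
P = [[1, 3, 7, 8, 9], [2, 6, 10], [4], [5]]

Insert 5: appended to row 1. P = [[5]].
Insert 6: appended to row 1. P = [[5, 6]].
Insert 4: 4 bumps 5 from row 1; 5 starts row 2. P = [[4, 6], [5]].
Insert 7: appended to row 1. P = [[4, 6, 7], [5]].
Insert 8: appended to row 1. P = [[4, 6, 7, 8], [5]].
Insert 10: appended to row 1. P = [[4, 6, 7, 8, 10], [5]].
Insert 2: 2 bumps 4 from row 1; 4 bumps 5 from row 2; 5 starts row 3. P = [[2, 6, 7, 8, 10], [4], [5]].
Insert 3: 3 bumps 6 from row 1; 6 appends to row 2. P = [[2, 3, 7, 8, 10], [4, 6], [5]].
Insert 1: 1 bumps 2 from row 1; 2 bumps 4 from row 2; 4 bumps 5 from row 3; 5 starts row 4. P = [[1, 3, 7, 8, 10], [2, 6], [4], [5]].
Insert 9: 9 bumps 10 from row 1; 10 appends to row 2. P = [[1, 3, 7, 8, 9], [2, 6, 10], [4], [5]].

So P = [[1, 3, 7, 8, 9], [2, 6, 10], [4], [5]].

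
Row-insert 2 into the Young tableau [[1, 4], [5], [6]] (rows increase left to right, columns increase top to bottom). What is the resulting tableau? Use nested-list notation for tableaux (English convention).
In row 1, 2 replaces 4 (the leftmost entry greater than 2); 4 is bumped to row 2. In row 2, 4 replaces 5 (the leftmost entry greater than 4); 5 is bumped to row 3. In row 3, 5 replaces 6 (the leftmost entry greater than 5); 6 is bumped to row 4. 6 starts a new row 4. The new tableau is [[1, 2], [4], [5], [6]].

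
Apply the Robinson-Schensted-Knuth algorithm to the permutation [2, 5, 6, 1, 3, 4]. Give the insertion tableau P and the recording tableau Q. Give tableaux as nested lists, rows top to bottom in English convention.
P = [[1, 3, 4], [2, 5, 6]], Q = [[1, 2, 3], [4, 5, 6]]

Insert each entry of the permutation into P by Schensted row insertion, recording in Q the position of each new cell.

Insert 2: appended to row 1. P = [[2]].
Insert 5: appended to row 1. P = [[2, 5]].
Insert 6: appended to row 1. P = [[2, 5, 6]].
Insert 1: 1 bumps 2 from row 1; 2 starts row 2. P = [[1, 5, 6], [2]].
Insert 3: 3 bumps 5 from row 1; 5 appends to row 2. P = [[1, 3, 6], [2, 5]].
Insert 4: 4 bumps 6 from row 1; 6 appends to row 2. P = [[1, 3, 4], [2, 5, 6]].

So P = [[1, 3, 4], [2, 5, 6]], Q = [[1, 2, 3], [4, 5, 6]].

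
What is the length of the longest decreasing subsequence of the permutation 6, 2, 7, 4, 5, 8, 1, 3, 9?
3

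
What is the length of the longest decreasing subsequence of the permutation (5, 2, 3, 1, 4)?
3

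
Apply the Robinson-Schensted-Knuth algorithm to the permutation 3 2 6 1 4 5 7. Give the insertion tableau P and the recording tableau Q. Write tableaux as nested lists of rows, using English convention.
P = [[1, 4, 5, 7], [2, 6], [3]], Q = [[1, 3, 6, 7], [2, 5], [4]]

Insert each entry of the permutation into P by Schensted row insertion, recording in Q the position of each new cell.

Insert 3: appended to row 1. P = [[3]].
Insert 2: 2 bumps 3 from row 1; 3 starts row 2. P = [[2], [3]].
Insert 6: appended to row 1. P = [[2, 6], [3]].
Insert 1: 1 bumps 2 from row 1; 2 bumps 3 from row 2; 3 starts row 3. P = [[1, 6], [2], [3]].
Insert 4: 4 bumps 6 from row 1; 6 appends to row 2. P = [[1, 4], [2, 6], [3]].
Insert 5: appended to row 1. P = [[1, 4, 5], [2, 6], [3]].
Insert 7: appended to row 1. P = [[1, 4, 5, 7], [2, 6], [3]].

So P = [[1, 4, 5, 7], [2, 6], [3]], Q = [[1, 3, 6, 7], [2, 5], [4]].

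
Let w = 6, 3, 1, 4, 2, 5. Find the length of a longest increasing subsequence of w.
3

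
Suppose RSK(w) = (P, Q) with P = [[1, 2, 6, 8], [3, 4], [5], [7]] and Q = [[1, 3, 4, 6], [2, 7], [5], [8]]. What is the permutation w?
Reverse RSK: for i = n, n-1, ..., 1, locate i in Q, remove the corresponding corner cell from P, and reverse-bump its entry up through P; the value ejected from row 1 is w(i).

So w = 7 3 5 6 1 8 4 2.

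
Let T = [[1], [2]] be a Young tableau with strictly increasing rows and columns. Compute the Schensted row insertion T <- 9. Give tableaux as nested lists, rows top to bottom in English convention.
9 is larger than every entry of row 1, so it is appended to row 1. The new tableau is [[1, 9], [2]].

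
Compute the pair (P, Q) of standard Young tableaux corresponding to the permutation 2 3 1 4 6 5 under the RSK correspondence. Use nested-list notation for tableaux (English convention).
Insert each entry of the permutation into P by Schensted row insertion, recording in Q the position of each new cell.

Insert 2: appended to row 1. P = [[2]], Q = [[1]].
Insert 3: appended to row 1. P = [[2, 3]], Q = [[1, 2]].
Insert 1: 1 bumps 2 from row 1; 2 starts row 2. P = [[1, 3], [2]], Q = [[1, 2], [3]].
Insert 4: appended to row 1. P = [[1, 3, 4], [2]], Q = [[1, 2, 4], [3]].
Insert 6: appended to row 1. P = [[1, 3, 4, 6], [2]], Q = [[1, 2, 4, 5], [3]].
Insert 5: 5 bumps 6 from row 1; 6 appends to row 2. P = [[1, 3, 4, 5], [2, 6]], Q = [[1, 2, 4, 5], [3, 6]].

So P = [[1, 3, 4, 5], [2, 6]], Q = [[1, 2, 4, 5], [3, 6]].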